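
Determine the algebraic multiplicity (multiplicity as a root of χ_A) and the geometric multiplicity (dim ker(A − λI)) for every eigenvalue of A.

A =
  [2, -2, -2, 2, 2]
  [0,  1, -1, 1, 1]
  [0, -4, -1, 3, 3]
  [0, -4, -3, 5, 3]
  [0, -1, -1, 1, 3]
λ = 2: alg = 5, geom = 3

Step 1 — factor the characteristic polynomial to read off the algebraic multiplicities:
  χ_A(x) = (x - 2)^5

Step 2 — compute geometric multiplicities via the rank-nullity identity g(λ) = n − rank(A − λI):
  rank(A − (2)·I) = 2, so dim ker(A − (2)·I) = n − 2 = 3

Summary:
  λ = 2: algebraic multiplicity = 5, geometric multiplicity = 3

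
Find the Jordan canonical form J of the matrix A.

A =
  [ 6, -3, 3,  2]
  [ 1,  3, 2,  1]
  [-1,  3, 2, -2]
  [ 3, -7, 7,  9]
J_3(5) ⊕ J_1(5)

The characteristic polynomial is
  det(x·I − A) = x^4 - 20*x^3 + 150*x^2 - 500*x + 625 = (x - 5)^4

Eigenvalues and multiplicities (the geometric multiplicity of λ is n − rank(A − λI), which equals the number of Jordan blocks for λ):
  λ = 5: algebraic multiplicity = 4, geometric multiplicity = 2

Determining the block sizes for each eigenvalue:
  λ = 5: with am = 4 and gm = 2, the partition is not yet determined (e.g. several partitions of 4 into 2 parts exist). Let N = A − (5)·I. Computing rank(N^1) = 2, rank(N^2) = 1, rank(N^3) = 0; the number of blocks of size ≥ j is rank(N^{j−1}) − rank(N^j), giving [2, 1, 1]. So we have 1 block(s) of size 3, 1 block(s) of size 1 → block sizes [3, 1]

Assembling the blocks gives a Jordan form
J =
  [5, 1, 0, 0]
  [0, 5, 1, 0]
  [0, 0, 5, 0]
  [0, 0, 0, 5]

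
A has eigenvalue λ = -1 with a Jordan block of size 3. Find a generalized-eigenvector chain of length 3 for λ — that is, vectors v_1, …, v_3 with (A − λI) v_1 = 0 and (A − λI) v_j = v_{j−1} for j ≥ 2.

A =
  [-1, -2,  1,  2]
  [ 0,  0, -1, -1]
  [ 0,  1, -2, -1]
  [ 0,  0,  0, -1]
A Jordan chain for λ = -1 of length 3:
v_1 = (-1, 0, 0, 0)ᵀ
v_2 = (-2, 1, 1, 0)ᵀ
v_3 = (0, 1, 0, 0)ᵀ

Let N = A − (-1)·I. We want v_3 with N^3 v_3 = 0 but N^2 v_3 ≠ 0; then v_{j-1} := N · v_j for j = 3, …, 2.

Pick v_3 = (0, 1, 0, 0)ᵀ.
Then v_2 = N · v_3 = (-2, 1, 1, 0)ᵀ.
Then v_1 = N · v_2 = (-1, 0, 0, 0)ᵀ.

Sanity check: (A − (-1)·I) v_1 = (0, 0, 0, 0)ᵀ = 0. ✓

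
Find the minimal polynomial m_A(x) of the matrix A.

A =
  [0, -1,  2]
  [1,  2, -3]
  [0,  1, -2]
x^3

The characteristic polynomial is χ_A(x) = x^3, so the eigenvalues are known. The minimal polynomial is
  m_A(x) = Π_λ (x − λ)^{k_λ}
where k_λ is the size of the *largest* Jordan block for λ (equivalently, the smallest k with (A − λI)^k v = 0 for every generalised eigenvector v of λ).

  λ = 0: largest Jordan block has size 3, contributing (x − 0)^3

So m_A(x) = x^3 = x^3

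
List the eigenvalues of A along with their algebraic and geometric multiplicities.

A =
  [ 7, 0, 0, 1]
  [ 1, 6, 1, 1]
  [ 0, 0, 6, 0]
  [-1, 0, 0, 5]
λ = 6: alg = 4, geom = 2

Step 1 — factor the characteristic polynomial to read off the algebraic multiplicities:
  χ_A(x) = (x - 6)^4

Step 2 — compute geometric multiplicities via the rank-nullity identity g(λ) = n − rank(A − λI):
  rank(A − (6)·I) = 2, so dim ker(A − (6)·I) = n − 2 = 2

Summary:
  λ = 6: algebraic multiplicity = 4, geometric multiplicity = 2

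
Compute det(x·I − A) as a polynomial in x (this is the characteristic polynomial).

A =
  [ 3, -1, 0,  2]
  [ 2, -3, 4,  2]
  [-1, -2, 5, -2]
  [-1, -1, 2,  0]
x^4 - 5*x^3 + 9*x^2 - 7*x + 2

Expanding det(x·I − A) (e.g. by cofactor expansion or by noting that A is similar to its Jordan form J, which has the same characteristic polynomial as A) gives
  χ_A(x) = x^4 - 5*x^3 + 9*x^2 - 7*x + 2
which factors as (x - 2)*(x - 1)^3. The eigenvalues (with algebraic multiplicities) are λ = 1 with multiplicity 3, λ = 2 with multiplicity 1.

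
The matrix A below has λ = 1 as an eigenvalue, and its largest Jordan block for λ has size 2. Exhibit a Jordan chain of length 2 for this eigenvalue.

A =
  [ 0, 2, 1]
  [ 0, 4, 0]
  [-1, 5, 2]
A Jordan chain for λ = 1 of length 2:
v_1 = (-1, 0, -1)ᵀ
v_2 = (1, 0, 0)ᵀ

Let N = A − (1)·I. We want v_2 with N^2 v_2 = 0 but N^1 v_2 ≠ 0; then v_{j-1} := N · v_j for j = 2, …, 2.

Pick v_2 = (1, 0, 0)ᵀ.
Then v_1 = N · v_2 = (-1, 0, -1)ᵀ.

Sanity check: (A − (1)·I) v_1 = (0, 0, 0)ᵀ = 0. ✓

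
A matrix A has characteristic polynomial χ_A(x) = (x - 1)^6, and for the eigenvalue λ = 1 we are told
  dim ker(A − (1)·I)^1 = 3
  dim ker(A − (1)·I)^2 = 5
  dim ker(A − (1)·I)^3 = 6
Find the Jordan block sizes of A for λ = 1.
Block sizes for λ = 1: [3, 2, 1]

From the dimensions of kernels of powers, the number of Jordan blocks of size at least j is d_j − d_{j−1} where d_j = dim ker(N^j) (with d_0 = 0). Computing the differences gives [3, 2, 1].
The number of blocks of size exactly k is (#blocks of size ≥ k) − (#blocks of size ≥ k + 1), so the partition is: 1 block(s) of size 1, 1 block(s) of size 2, 1 block(s) of size 3.
In nonincreasing order the block sizes are [3, 2, 1].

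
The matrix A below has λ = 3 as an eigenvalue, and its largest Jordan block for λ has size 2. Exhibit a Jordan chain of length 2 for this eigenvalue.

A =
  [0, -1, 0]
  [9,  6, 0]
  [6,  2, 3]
A Jordan chain for λ = 3 of length 2:
v_1 = (-3, 9, 6)ᵀ
v_2 = (1, 0, 0)ᵀ

Let N = A − (3)·I. We want v_2 with N^2 v_2 = 0 but N^1 v_2 ≠ 0; then v_{j-1} := N · v_j for j = 2, …, 2.

Pick v_2 = (1, 0, 0)ᵀ.
Then v_1 = N · v_2 = (-3, 9, 6)ᵀ.

Sanity check: (A − (3)·I) v_1 = (0, 0, 0)ᵀ = 0. ✓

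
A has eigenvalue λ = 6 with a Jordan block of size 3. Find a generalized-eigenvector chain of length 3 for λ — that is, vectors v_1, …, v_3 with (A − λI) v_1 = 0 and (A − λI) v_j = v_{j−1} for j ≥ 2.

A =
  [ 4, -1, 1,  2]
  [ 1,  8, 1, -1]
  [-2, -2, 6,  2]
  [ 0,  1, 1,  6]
A Jordan chain for λ = 6 of length 3:
v_1 = (1, -2, 2, -1)ᵀ
v_2 = (-2, 1, -2, 0)ᵀ
v_3 = (1, 0, 0, 0)ᵀ

Let N = A − (6)·I. We want v_3 with N^3 v_3 = 0 but N^2 v_3 ≠ 0; then v_{j-1} := N · v_j for j = 3, …, 2.

Pick v_3 = (1, 0, 0, 0)ᵀ.
Then v_2 = N · v_3 = (-2, 1, -2, 0)ᵀ.
Then v_1 = N · v_2 = (1, -2, 2, -1)ᵀ.

Sanity check: (A − (6)·I) v_1 = (0, 0, 0, 0)ᵀ = 0. ✓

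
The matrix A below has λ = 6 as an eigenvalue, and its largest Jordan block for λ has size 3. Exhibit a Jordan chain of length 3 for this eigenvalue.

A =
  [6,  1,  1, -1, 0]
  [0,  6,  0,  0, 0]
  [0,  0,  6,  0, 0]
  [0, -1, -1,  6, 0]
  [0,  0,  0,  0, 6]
A Jordan chain for λ = 6 of length 3:
v_1 = (1, 0, 0, 0, 0)ᵀ
v_2 = (1, 0, 0, -1, 0)ᵀ
v_3 = (0, 1, 0, 0, 0)ᵀ

Let N = A − (6)·I. We want v_3 with N^3 v_3 = 0 but N^2 v_3 ≠ 0; then v_{j-1} := N · v_j for j = 3, …, 2.

Pick v_3 = (0, 1, 0, 0, 0)ᵀ.
Then v_2 = N · v_3 = (1, 0, 0, -1, 0)ᵀ.
Then v_1 = N · v_2 = (1, 0, 0, 0, 0)ᵀ.

Sanity check: (A − (6)·I) v_1 = (0, 0, 0, 0, 0)ᵀ = 0. ✓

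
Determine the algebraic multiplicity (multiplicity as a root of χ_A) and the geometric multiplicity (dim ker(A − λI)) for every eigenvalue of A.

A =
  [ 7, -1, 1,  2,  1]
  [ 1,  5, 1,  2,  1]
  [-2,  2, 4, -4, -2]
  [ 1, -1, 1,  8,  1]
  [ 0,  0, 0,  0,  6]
λ = 6: alg = 5, geom = 4

Step 1 — factor the characteristic polynomial to read off the algebraic multiplicities:
  χ_A(x) = (x - 6)^5

Step 2 — compute geometric multiplicities via the rank-nullity identity g(λ) = n − rank(A − λI):
  rank(A − (6)·I) = 1, so dim ker(A − (6)·I) = n − 1 = 4

Summary:
  λ = 6: algebraic multiplicity = 5, geometric multiplicity = 4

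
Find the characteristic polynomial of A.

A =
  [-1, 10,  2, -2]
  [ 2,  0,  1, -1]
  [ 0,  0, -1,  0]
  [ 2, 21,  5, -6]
x^4 + 8*x^3 + 18*x^2 + 16*x + 5

Expanding det(x·I − A) (e.g. by cofactor expansion or by noting that A is similar to its Jordan form J, which has the same characteristic polynomial as A) gives
  χ_A(x) = x^4 + 8*x^3 + 18*x^2 + 16*x + 5
which factors as (x + 1)^3*(x + 5). The eigenvalues (with algebraic multiplicities) are λ = -5 with multiplicity 1, λ = -1 with multiplicity 3.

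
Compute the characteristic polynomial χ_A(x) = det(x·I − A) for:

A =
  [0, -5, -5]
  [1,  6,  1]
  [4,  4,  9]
x^3 - 15*x^2 + 75*x - 125

Expanding det(x·I − A) (e.g. by cofactor expansion or by noting that A is similar to its Jordan form J, which has the same characteristic polynomial as A) gives
  χ_A(x) = x^3 - 15*x^2 + 75*x - 125
which factors as (x - 5)^3. The eigenvalues (with algebraic multiplicities) are λ = 5 with multiplicity 3.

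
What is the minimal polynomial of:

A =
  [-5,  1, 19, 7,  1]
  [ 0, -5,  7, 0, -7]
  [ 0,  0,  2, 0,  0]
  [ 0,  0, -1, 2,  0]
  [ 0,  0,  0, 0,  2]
x^4 + 6*x^3 - 11*x^2 - 60*x + 100

The characteristic polynomial is χ_A(x) = (x - 2)^3*(x + 5)^2, so the eigenvalues are known. The minimal polynomial is
  m_A(x) = Π_λ (x − λ)^{k_λ}
where k_λ is the size of the *largest* Jordan block for λ (equivalently, the smallest k with (A − λI)^k v = 0 for every generalised eigenvector v of λ).

  λ = -5: largest Jordan block has size 2, contributing (x + 5)^2
  λ = 2: largest Jordan block has size 2, contributing (x − 2)^2

So m_A(x) = (x - 2)^2*(x + 5)^2 = x^4 + 6*x^3 - 11*x^2 - 60*x + 100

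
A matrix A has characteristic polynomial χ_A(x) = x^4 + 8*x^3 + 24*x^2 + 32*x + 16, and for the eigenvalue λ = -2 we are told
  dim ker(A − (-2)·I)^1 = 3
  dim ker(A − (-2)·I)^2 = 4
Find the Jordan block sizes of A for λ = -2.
Block sizes for λ = -2: [2, 1, 1]

From the dimensions of kernels of powers, the number of Jordan blocks of size at least j is d_j − d_{j−1} where d_j = dim ker(N^j) (with d_0 = 0). Computing the differences gives [3, 1].
The number of blocks of size exactly k is (#blocks of size ≥ k) − (#blocks of size ≥ k + 1), so the partition is: 2 block(s) of size 1, 1 block(s) of size 2.
In nonincreasing order the block sizes are [2, 1, 1].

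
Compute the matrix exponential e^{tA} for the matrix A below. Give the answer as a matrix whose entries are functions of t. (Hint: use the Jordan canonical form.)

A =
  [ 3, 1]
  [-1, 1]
e^{tA} =
  [t*exp(2*t) + exp(2*t), t*exp(2*t)]
  [-t*exp(2*t), -t*exp(2*t) + exp(2*t)]

Strategy: write A = P · J · P⁻¹ where J is a Jordan canonical form, so e^{tA} = P · e^{tJ} · P⁻¹, and e^{tJ} can be computed block-by-block.

A has Jordan form
J =
  [2, 1]
  [0, 2]
(up to reordering of blocks).

Per-block formulas:
  For a 2×2 Jordan block J_2(2): exp(t · J_2(2)) = e^(2t)·(I + t·N), where N is the 2×2 nilpotent shift.

After assembling e^{tJ} and conjugating by P, we get:

e^{tA} =
  [t*exp(2*t) + exp(2*t), t*exp(2*t)]
  [-t*exp(2*t), -t*exp(2*t) + exp(2*t)]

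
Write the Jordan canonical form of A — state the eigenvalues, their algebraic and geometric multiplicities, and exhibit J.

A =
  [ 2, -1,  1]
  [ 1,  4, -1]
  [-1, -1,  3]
J_3(3)

The characteristic polynomial is
  det(x·I − A) = x^3 - 9*x^2 + 27*x - 27 = (x - 3)^3

Eigenvalues and multiplicities (the geometric multiplicity of λ is n − rank(A − λI), which equals the number of Jordan blocks for λ):
  λ = 3: algebraic multiplicity = 3, geometric multiplicity = 1

Determining the block sizes for each eigenvalue:
  λ = 3: one block (gm = 1), so the single block has size am = 3 → block sizes [3]

Assembling the blocks gives a Jordan form
J =
  [3, 1, 0]
  [0, 3, 1]
  [0, 0, 3]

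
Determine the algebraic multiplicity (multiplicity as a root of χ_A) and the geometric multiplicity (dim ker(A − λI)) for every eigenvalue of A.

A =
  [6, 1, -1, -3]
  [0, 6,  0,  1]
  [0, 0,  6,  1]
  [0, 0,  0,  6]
λ = 6: alg = 4, geom = 2

Step 1 — factor the characteristic polynomial to read off the algebraic multiplicities:
  χ_A(x) = (x - 6)^4

Step 2 — compute geometric multiplicities via the rank-nullity identity g(λ) = n − rank(A − λI):
  rank(A − (6)·I) = 2, so dim ker(A − (6)·I) = n − 2 = 2

Summary:
  λ = 6: algebraic multiplicity = 4, geometric multiplicity = 2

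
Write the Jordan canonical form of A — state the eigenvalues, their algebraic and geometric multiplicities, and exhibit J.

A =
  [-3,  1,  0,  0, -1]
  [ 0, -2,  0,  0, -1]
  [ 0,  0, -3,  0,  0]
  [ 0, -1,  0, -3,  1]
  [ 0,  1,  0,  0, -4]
J_2(-3) ⊕ J_1(-3) ⊕ J_1(-3) ⊕ J_1(-3)

The characteristic polynomial is
  det(x·I − A) = x^5 + 15*x^4 + 90*x^3 + 270*x^2 + 405*x + 243 = (x + 3)^5

Eigenvalues and multiplicities (the geometric multiplicity of λ is n − rank(A − λI), which equals the number of Jordan blocks for λ):
  λ = -3: algebraic multiplicity = 5, geometric multiplicity = 4

Determining the block sizes for each eigenvalue:
  λ = -3: 4 blocks summing to 5 forces exactly one block of size 2 and the rest size 1 → block sizes [2, 1, 1, 1]

Assembling the blocks gives a Jordan form
J =
  [-3,  1,  0,  0,  0]
  [ 0, -3,  0,  0,  0]
  [ 0,  0, -3,  0,  0]
  [ 0,  0,  0, -3,  0]
  [ 0,  0,  0,  0, -3]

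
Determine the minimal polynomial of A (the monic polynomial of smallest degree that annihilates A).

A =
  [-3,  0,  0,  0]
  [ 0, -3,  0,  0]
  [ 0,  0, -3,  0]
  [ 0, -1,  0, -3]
x^2 + 6*x + 9

The characteristic polynomial is χ_A(x) = (x + 3)^4, so the eigenvalues are known. The minimal polynomial is
  m_A(x) = Π_λ (x − λ)^{k_λ}
where k_λ is the size of the *largest* Jordan block for λ (equivalently, the smallest k with (A − λI)^k v = 0 for every generalised eigenvector v of λ).

  λ = -3: largest Jordan block has size 2, contributing (x + 3)^2

So m_A(x) = (x + 3)^2 = x^2 + 6*x + 9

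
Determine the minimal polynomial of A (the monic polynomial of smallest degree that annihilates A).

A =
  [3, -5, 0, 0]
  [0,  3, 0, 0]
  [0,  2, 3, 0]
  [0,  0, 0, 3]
x^2 - 6*x + 9

The characteristic polynomial is χ_A(x) = (x - 3)^4, so the eigenvalues are known. The minimal polynomial is
  m_A(x) = Π_λ (x − λ)^{k_λ}
where k_λ is the size of the *largest* Jordan block for λ (equivalently, the smallest k with (A − λI)^k v = 0 for every generalised eigenvector v of λ).

  λ = 3: largest Jordan block has size 2, contributing (x − 3)^2

So m_A(x) = (x - 3)^2 = x^2 - 6*x + 9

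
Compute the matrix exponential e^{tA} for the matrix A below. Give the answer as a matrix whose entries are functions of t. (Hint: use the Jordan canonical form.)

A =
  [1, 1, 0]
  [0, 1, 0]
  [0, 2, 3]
e^{tA} =
  [exp(t), t*exp(t), 0]
  [0, exp(t), 0]
  [0, exp(3*t) - exp(t), exp(3*t)]

Strategy: write A = P · J · P⁻¹ where J is a Jordan canonical form, so e^{tA} = P · e^{tJ} · P⁻¹, and e^{tJ} can be computed block-by-block.

A has Jordan form
J =
  [1, 1, 0]
  [0, 1, 0]
  [0, 0, 3]
(up to reordering of blocks).

Per-block formulas:
  For a 1×1 block at λ = 3: exp(t · [3]) = [e^(3t)].
  For a 2×2 Jordan block J_2(1): exp(t · J_2(1)) = e^(1t)·(I + t·N), where N is the 2×2 nilpotent shift.

After assembling e^{tJ} and conjugating by P, we get:

e^{tA} =
  [exp(t), t*exp(t), 0]
  [0, exp(t), 0]
  [0, exp(3*t) - exp(t), exp(3*t)]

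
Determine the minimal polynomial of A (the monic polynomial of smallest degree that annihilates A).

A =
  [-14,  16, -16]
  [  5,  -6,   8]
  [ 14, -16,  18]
x^3 + 2*x^2 - 4*x - 8

The characteristic polynomial is χ_A(x) = (x - 2)*(x + 2)^2, so the eigenvalues are known. The minimal polynomial is
  m_A(x) = Π_λ (x − λ)^{k_λ}
where k_λ is the size of the *largest* Jordan block for λ (equivalently, the smallest k with (A − λI)^k v = 0 for every generalised eigenvector v of λ).

  λ = -2: largest Jordan block has size 2, contributing (x + 2)^2
  λ = 2: largest Jordan block has size 1, contributing (x − 2)

So m_A(x) = (x - 2)*(x + 2)^2 = x^3 + 2*x^2 - 4*x - 8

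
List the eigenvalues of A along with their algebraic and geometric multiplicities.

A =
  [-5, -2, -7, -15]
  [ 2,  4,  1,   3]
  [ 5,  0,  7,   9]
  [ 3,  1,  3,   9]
λ = 3: alg = 3, geom = 1; λ = 6: alg = 1, geom = 1

Step 1 — factor the characteristic polynomial to read off the algebraic multiplicities:
  χ_A(x) = (x - 6)*(x - 3)^3

Step 2 — compute geometric multiplicities via the rank-nullity identity g(λ) = n − rank(A − λI):
  rank(A − (3)·I) = 3, so dim ker(A − (3)·I) = n − 3 = 1
  rank(A − (6)·I) = 3, so dim ker(A − (6)·I) = n − 3 = 1

Summary:
  λ = 3: algebraic multiplicity = 3, geometric multiplicity = 1
  λ = 6: algebraic multiplicity = 1, geometric multiplicity = 1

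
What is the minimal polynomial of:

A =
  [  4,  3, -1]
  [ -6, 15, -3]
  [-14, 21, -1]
x^2 - 12*x + 36

The characteristic polynomial is χ_A(x) = (x - 6)^3, so the eigenvalues are known. The minimal polynomial is
  m_A(x) = Π_λ (x − λ)^{k_λ}
where k_λ is the size of the *largest* Jordan block for λ (equivalently, the smallest k with (A − λI)^k v = 0 for every generalised eigenvector v of λ).

  λ = 6: largest Jordan block has size 2, contributing (x − 6)^2

So m_A(x) = (x - 6)^2 = x^2 - 12*x + 36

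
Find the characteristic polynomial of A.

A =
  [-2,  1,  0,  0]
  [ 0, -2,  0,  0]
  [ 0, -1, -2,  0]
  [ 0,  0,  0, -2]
x^4 + 8*x^3 + 24*x^2 + 32*x + 16

Expanding det(x·I − A) (e.g. by cofactor expansion or by noting that A is similar to its Jordan form J, which has the same characteristic polynomial as A) gives
  χ_A(x) = x^4 + 8*x^3 + 24*x^2 + 32*x + 16
which factors as (x + 2)^4. The eigenvalues (with algebraic multiplicities) are λ = -2 with multiplicity 4.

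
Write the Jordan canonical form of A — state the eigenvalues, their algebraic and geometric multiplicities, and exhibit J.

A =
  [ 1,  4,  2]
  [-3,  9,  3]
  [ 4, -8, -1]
J_2(3) ⊕ J_1(3)

The characteristic polynomial is
  det(x·I − A) = x^3 - 9*x^2 + 27*x - 27 = (x - 3)^3

Eigenvalues and multiplicities (the geometric multiplicity of λ is n − rank(A − λI), which equals the number of Jordan blocks for λ):
  λ = 3: algebraic multiplicity = 3, geometric multiplicity = 2

Determining the block sizes for each eigenvalue:
  λ = 3: 2 blocks summing to 3 forces exactly one block of size 2 and the rest size 1 → block sizes [2, 1]

Assembling the blocks gives a Jordan form
J =
  [3, 1, 0]
  [0, 3, 0]
  [0, 0, 3]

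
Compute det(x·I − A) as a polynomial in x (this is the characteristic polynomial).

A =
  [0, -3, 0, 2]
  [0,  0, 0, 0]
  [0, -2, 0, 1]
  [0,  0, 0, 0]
x^4

Expanding det(x·I − A) (e.g. by cofactor expansion or by noting that A is similar to its Jordan form J, which has the same characteristic polynomial as A) gives
  χ_A(x) = x^4
which factors as x^4. The eigenvalues (with algebraic multiplicities) are λ = 0 with multiplicity 4.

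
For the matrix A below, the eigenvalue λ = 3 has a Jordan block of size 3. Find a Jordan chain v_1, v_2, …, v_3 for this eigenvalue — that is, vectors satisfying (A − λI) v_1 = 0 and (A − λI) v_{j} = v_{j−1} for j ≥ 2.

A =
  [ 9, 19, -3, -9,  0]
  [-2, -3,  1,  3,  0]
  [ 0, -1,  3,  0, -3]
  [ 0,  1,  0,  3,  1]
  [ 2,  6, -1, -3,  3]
A Jordan chain for λ = 3 of length 3:
v_1 = (-2, 0, -4, 0, 0)ᵀ
v_2 = (6, -2, 0, 0, 2)ᵀ
v_3 = (1, 0, 0, 0, 0)ᵀ

Let N = A − (3)·I. We want v_3 with N^3 v_3 = 0 but N^2 v_3 ≠ 0; then v_{j-1} := N · v_j for j = 3, …, 2.

Pick v_3 = (1, 0, 0, 0, 0)ᵀ.
Then v_2 = N · v_3 = (6, -2, 0, 0, 2)ᵀ.
Then v_1 = N · v_2 = (-2, 0, -4, 0, 0)ᵀ.

Sanity check: (A − (3)·I) v_1 = (0, 0, 0, 0, 0)ᵀ = 0. ✓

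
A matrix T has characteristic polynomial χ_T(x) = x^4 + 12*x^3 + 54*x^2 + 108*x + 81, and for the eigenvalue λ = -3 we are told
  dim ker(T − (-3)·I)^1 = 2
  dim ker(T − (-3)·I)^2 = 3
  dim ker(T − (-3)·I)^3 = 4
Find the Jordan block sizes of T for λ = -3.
Block sizes for λ = -3: [3, 1]

From the dimensions of kernels of powers, the number of Jordan blocks of size at least j is d_j − d_{j−1} where d_j = dim ker(N^j) (with d_0 = 0). Computing the differences gives [2, 1, 1].
The number of blocks of size exactly k is (#blocks of size ≥ k) − (#blocks of size ≥ k + 1), so the partition is: 1 block(s) of size 1, 1 block(s) of size 3.
In nonincreasing order the block sizes are [3, 1].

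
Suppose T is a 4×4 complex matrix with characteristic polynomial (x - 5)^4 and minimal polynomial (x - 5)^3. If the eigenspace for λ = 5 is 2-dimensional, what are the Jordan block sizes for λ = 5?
Block sizes for λ = 5: [3, 1]

Step 1 — from the characteristic polynomial, algebraic multiplicity of λ = 5 is 4. From dim ker(T − (5)·I) = 2, there are exactly 2 Jordan blocks for λ = 5.
Step 2 — from the minimal polynomial, the factor (x − 5)^3 tells us the largest block for λ = 5 has size 3.
Step 3 — with total size 4, 2 blocks, and largest block 3, the block sizes (in nonincreasing order) are [3, 1].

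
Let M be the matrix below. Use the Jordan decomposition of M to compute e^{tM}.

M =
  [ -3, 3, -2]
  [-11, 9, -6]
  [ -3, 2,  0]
e^{tM} =
  [-t^2*exp(2*t) - 5*t*exp(2*t) + exp(2*t), t^2*exp(2*t) + 3*t*exp(2*t), -2*t^2*exp(2*t) - 2*t*exp(2*t)]
  [-2*t^2*exp(2*t) - 11*t*exp(2*t), 2*t^2*exp(2*t) + 7*t*exp(2*t) + exp(2*t), -4*t^2*exp(2*t) - 6*t*exp(2*t)]
  [-t^2*exp(2*t)/2 - 3*t*exp(2*t), t^2*exp(2*t)/2 + 2*t*exp(2*t), -t^2*exp(2*t) - 2*t*exp(2*t) + exp(2*t)]

Strategy: write M = P · J · P⁻¹ where J is a Jordan canonical form, so e^{tM} = P · e^{tJ} · P⁻¹, and e^{tJ} can be computed block-by-block.

M has Jordan form
J =
  [2, 1, 0]
  [0, 2, 1]
  [0, 0, 2]
(up to reordering of blocks).

Per-block formulas:
  For a 3×3 Jordan block J_3(2): exp(t · J_3(2)) = e^(2t)·(I + t·N + (t^2/2)·N^2), where N is the 3×3 nilpotent shift.

After assembling e^{tJ} and conjugating by P, we get:

e^{tM} =
  [-t^2*exp(2*t) - 5*t*exp(2*t) + exp(2*t), t^2*exp(2*t) + 3*t*exp(2*t), -2*t^2*exp(2*t) - 2*t*exp(2*t)]
  [-2*t^2*exp(2*t) - 11*t*exp(2*t), 2*t^2*exp(2*t) + 7*t*exp(2*t) + exp(2*t), -4*t^2*exp(2*t) - 6*t*exp(2*t)]
  [-t^2*exp(2*t)/2 - 3*t*exp(2*t), t^2*exp(2*t)/2 + 2*t*exp(2*t), -t^2*exp(2*t) - 2*t*exp(2*t) + exp(2*t)]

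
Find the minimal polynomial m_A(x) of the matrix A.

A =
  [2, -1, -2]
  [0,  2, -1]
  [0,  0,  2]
x^3 - 6*x^2 + 12*x - 8

The characteristic polynomial is χ_A(x) = (x - 2)^3, so the eigenvalues are known. The minimal polynomial is
  m_A(x) = Π_λ (x − λ)^{k_λ}
where k_λ is the size of the *largest* Jordan block for λ (equivalently, the smallest k with (A − λI)^k v = 0 for every generalised eigenvector v of λ).

  λ = 2: largest Jordan block has size 3, contributing (x − 2)^3

So m_A(x) = (x - 2)^3 = x^3 - 6*x^2 + 12*x - 8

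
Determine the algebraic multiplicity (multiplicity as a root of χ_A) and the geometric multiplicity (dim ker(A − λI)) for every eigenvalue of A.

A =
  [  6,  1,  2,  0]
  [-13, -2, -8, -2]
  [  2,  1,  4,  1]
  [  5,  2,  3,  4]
λ = 3: alg = 4, geom = 2

Step 1 — factor the characteristic polynomial to read off the algebraic multiplicities:
  χ_A(x) = (x - 3)^4

Step 2 — compute geometric multiplicities via the rank-nullity identity g(λ) = n − rank(A − λI):
  rank(A − (3)·I) = 2, so dim ker(A − (3)·I) = n − 2 = 2

Summary:
  λ = 3: algebraic multiplicity = 4, geometric multiplicity = 2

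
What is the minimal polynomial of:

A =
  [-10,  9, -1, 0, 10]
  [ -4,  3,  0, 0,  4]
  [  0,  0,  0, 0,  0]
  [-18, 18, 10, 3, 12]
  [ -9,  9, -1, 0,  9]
x^4 - 2*x^3 - 3*x^2

The characteristic polynomial is χ_A(x) = x^2*(x - 3)^2*(x + 1), so the eigenvalues are known. The minimal polynomial is
  m_A(x) = Π_λ (x − λ)^{k_λ}
where k_λ is the size of the *largest* Jordan block for λ (equivalently, the smallest k with (A − λI)^k v = 0 for every generalised eigenvector v of λ).

  λ = -1: largest Jordan block has size 1, contributing (x + 1)
  λ = 0: largest Jordan block has size 2, contributing (x − 0)^2
  λ = 3: largest Jordan block has size 1, contributing (x − 3)

So m_A(x) = x^2*(x - 3)*(x + 1) = x^4 - 2*x^3 - 3*x^2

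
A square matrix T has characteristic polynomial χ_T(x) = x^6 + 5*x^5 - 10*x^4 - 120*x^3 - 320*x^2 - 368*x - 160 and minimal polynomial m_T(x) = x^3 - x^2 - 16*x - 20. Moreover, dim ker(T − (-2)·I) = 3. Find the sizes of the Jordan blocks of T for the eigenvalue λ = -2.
Block sizes for λ = -2: [2, 2, 1]

Step 1 — from the characteristic polynomial, algebraic multiplicity of λ = -2 is 5. From dim ker(T − (-2)·I) = 3, there are exactly 3 Jordan blocks for λ = -2.
Step 2 — from the minimal polynomial, the factor (x + 2)^2 tells us the largest block for λ = -2 has size 2.
Step 3 — with total size 5, 3 blocks, and largest block 2, the block sizes (in nonincreasing order) are [2, 2, 1].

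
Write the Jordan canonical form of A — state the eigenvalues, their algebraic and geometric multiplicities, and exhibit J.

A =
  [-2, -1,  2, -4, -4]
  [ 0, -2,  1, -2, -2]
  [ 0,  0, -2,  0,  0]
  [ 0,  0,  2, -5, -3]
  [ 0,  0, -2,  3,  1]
J_3(-2) ⊕ J_2(-2)

The characteristic polynomial is
  det(x·I − A) = x^5 + 10*x^4 + 40*x^3 + 80*x^2 + 80*x + 32 = (x + 2)^5

Eigenvalues and multiplicities (the geometric multiplicity of λ is n − rank(A − λI), which equals the number of Jordan blocks for λ):
  λ = -2: algebraic multiplicity = 5, geometric multiplicity = 2

Determining the block sizes for each eigenvalue:
  λ = -2: with am = 5 and gm = 2, the partition is not yet determined (e.g. several partitions of 5 into 2 parts exist). Let N = A − (-2)·I. Computing rank(N^1) = 3, rank(N^2) = 1, rank(N^3) = 0; the number of blocks of size ≥ j is rank(N^{j−1}) − rank(N^j), giving [2, 2, 1]. So we have 1 block(s) of size 3, 1 block(s) of size 2 → block sizes [3, 2]

Assembling the blocks gives a Jordan form
J =
  [-2,  1,  0,  0,  0]
  [ 0, -2,  1,  0,  0]
  [ 0,  0, -2,  0,  0]
  [ 0,  0,  0, -2,  1]
  [ 0,  0,  0,  0, -2]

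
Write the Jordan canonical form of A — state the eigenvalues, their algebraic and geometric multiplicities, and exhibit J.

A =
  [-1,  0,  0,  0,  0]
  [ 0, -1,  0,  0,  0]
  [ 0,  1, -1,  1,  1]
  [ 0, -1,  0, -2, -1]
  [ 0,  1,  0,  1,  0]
J_2(-1) ⊕ J_1(-1) ⊕ J_1(-1) ⊕ J_1(-1)

The characteristic polynomial is
  det(x·I − A) = x^5 + 5*x^4 + 10*x^3 + 10*x^2 + 5*x + 1 = (x + 1)^5

Eigenvalues and multiplicities (the geometric multiplicity of λ is n − rank(A − λI), which equals the number of Jordan blocks for λ):
  λ = -1: algebraic multiplicity = 5, geometric multiplicity = 4

Determining the block sizes for each eigenvalue:
  λ = -1: 4 blocks summing to 5 forces exactly one block of size 2 and the rest size 1 → block sizes [2, 1, 1, 1]

Assembling the blocks gives a Jordan form
J =
  [-1,  1,  0,  0,  0]
  [ 0, -1,  0,  0,  0]
  [ 0,  0, -1,  0,  0]
  [ 0,  0,  0, -1,  0]
  [ 0,  0,  0,  0, -1]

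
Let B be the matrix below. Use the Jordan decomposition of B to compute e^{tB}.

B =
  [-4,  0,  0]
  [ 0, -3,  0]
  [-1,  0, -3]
e^{tB} =
  [exp(-4*t), 0, 0]
  [0, exp(-3*t), 0]
  [-exp(-3*t) + exp(-4*t), 0, exp(-3*t)]

Strategy: write B = P · J · P⁻¹ where J is a Jordan canonical form, so e^{tB} = P · e^{tJ} · P⁻¹, and e^{tJ} can be computed block-by-block.

B has Jordan form
J =
  [-4,  0,  0]
  [ 0, -3,  0]
  [ 0,  0, -3]
(up to reordering of blocks).

Per-block formulas:
  For a 1×1 block at λ = -4: exp(t · [-4]) = [e^(-4t)].
  For a 1×1 block at λ = -3: exp(t · [-3]) = [e^(-3t)].

After assembling e^{tJ} and conjugating by P, we get:

e^{tB} =
  [exp(-4*t), 0, 0]
  [0, exp(-3*t), 0]
  [-exp(-3*t) + exp(-4*t), 0, exp(-3*t)]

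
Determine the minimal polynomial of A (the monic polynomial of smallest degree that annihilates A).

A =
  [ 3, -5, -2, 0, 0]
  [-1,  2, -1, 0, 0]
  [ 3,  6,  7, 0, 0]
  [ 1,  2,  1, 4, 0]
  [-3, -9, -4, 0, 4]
x^3 - 12*x^2 + 48*x - 64

The characteristic polynomial is χ_A(x) = (x - 4)^5, so the eigenvalues are known. The minimal polynomial is
  m_A(x) = Π_λ (x − λ)^{k_λ}
where k_λ is the size of the *largest* Jordan block for λ (equivalently, the smallest k with (A − λI)^k v = 0 for every generalised eigenvector v of λ).

  λ = 4: largest Jordan block has size 3, contributing (x − 4)^3

So m_A(x) = (x - 4)^3 = x^3 - 12*x^2 + 48*x - 64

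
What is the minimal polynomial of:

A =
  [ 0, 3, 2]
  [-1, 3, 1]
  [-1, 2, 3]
x^3 - 6*x^2 + 12*x - 8

The characteristic polynomial is χ_A(x) = (x - 2)^3, so the eigenvalues are known. The minimal polynomial is
  m_A(x) = Π_λ (x − λ)^{k_λ}
where k_λ is the size of the *largest* Jordan block for λ (equivalently, the smallest k with (A − λI)^k v = 0 for every generalised eigenvector v of λ).

  λ = 2: largest Jordan block has size 3, contributing (x − 2)^3

So m_A(x) = (x - 2)^3 = x^3 - 6*x^2 + 12*x - 8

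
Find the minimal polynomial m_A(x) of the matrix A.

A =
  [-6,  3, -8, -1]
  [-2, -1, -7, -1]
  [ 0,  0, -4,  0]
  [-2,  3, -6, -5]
x^3 + 12*x^2 + 48*x + 64

The characteristic polynomial is χ_A(x) = (x + 4)^4, so the eigenvalues are known. The minimal polynomial is
  m_A(x) = Π_λ (x − λ)^{k_λ}
where k_λ is the size of the *largest* Jordan block for λ (equivalently, the smallest k with (A − λI)^k v = 0 for every generalised eigenvector v of λ).

  λ = -4: largest Jordan block has size 3, contributing (x + 4)^3

So m_A(x) = (x + 4)^3 = x^3 + 12*x^2 + 48*x + 64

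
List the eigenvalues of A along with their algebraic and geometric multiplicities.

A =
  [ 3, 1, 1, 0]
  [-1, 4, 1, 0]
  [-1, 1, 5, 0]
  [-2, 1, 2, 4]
λ = 4: alg = 4, geom = 2

Step 1 — factor the characteristic polynomial to read off the algebraic multiplicities:
  χ_A(x) = (x - 4)^4

Step 2 — compute geometric multiplicities via the rank-nullity identity g(λ) = n − rank(A − λI):
  rank(A − (4)·I) = 2, so dim ker(A − (4)·I) = n − 2 = 2

Summary:
  λ = 4: algebraic multiplicity = 4, geometric multiplicity = 2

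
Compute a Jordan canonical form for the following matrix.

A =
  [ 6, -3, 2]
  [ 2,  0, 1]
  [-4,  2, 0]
J_3(2)

The characteristic polynomial is
  det(x·I − A) = x^3 - 6*x^2 + 12*x - 8 = (x - 2)^3

Eigenvalues and multiplicities (the geometric multiplicity of λ is n − rank(A − λI), which equals the number of Jordan blocks for λ):
  λ = 2: algebraic multiplicity = 3, geometric multiplicity = 1

Determining the block sizes for each eigenvalue:
  λ = 2: one block (gm = 1), so the single block has size am = 3 → block sizes [3]

Assembling the blocks gives a Jordan form
J =
  [2, 1, 0]
  [0, 2, 1]
  [0, 0, 2]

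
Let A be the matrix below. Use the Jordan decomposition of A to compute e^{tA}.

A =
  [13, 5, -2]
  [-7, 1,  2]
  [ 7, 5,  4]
e^{tA} =
  [7*t*exp(6*t) + exp(6*t), 5*t*exp(6*t), -2*t*exp(6*t)]
  [-7*t*exp(6*t), -5*t*exp(6*t) + exp(6*t), 2*t*exp(6*t)]
  [7*t*exp(6*t), 5*t*exp(6*t), -2*t*exp(6*t) + exp(6*t)]

Strategy: write A = P · J · P⁻¹ where J is a Jordan canonical form, so e^{tA} = P · e^{tJ} · P⁻¹, and e^{tJ} can be computed block-by-block.

A has Jordan form
J =
  [6, 1, 0]
  [0, 6, 0]
  [0, 0, 6]
(up to reordering of blocks).

Per-block formulas:
  For a 2×2 Jordan block J_2(6): exp(t · J_2(6)) = e^(6t)·(I + t·N), where N is the 2×2 nilpotent shift.
  For a 1×1 block at λ = 6: exp(t · [6]) = [e^(6t)].

After assembling e^{tJ} and conjugating by P, we get:

e^{tA} =
  [7*t*exp(6*t) + exp(6*t), 5*t*exp(6*t), -2*t*exp(6*t)]
  [-7*t*exp(6*t), -5*t*exp(6*t) + exp(6*t), 2*t*exp(6*t)]
  [7*t*exp(6*t), 5*t*exp(6*t), -2*t*exp(6*t) + exp(6*t)]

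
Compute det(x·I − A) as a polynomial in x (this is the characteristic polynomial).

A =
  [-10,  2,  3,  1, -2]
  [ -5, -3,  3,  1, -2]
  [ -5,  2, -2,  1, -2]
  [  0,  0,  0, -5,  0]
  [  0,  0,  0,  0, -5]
x^5 + 25*x^4 + 250*x^3 + 1250*x^2 + 3125*x + 3125

Expanding det(x·I − A) (e.g. by cofactor expansion or by noting that A is similar to its Jordan form J, which has the same characteristic polynomial as A) gives
  χ_A(x) = x^5 + 25*x^4 + 250*x^3 + 1250*x^2 + 3125*x + 3125
which factors as (x + 5)^5. The eigenvalues (with algebraic multiplicities) are λ = -5 with multiplicity 5.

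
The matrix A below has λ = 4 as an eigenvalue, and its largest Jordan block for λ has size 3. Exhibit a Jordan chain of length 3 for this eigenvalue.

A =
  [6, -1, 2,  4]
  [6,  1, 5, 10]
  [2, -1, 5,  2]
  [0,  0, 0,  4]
A Jordan chain for λ = 4 of length 3:
v_1 = (2, 4, 0, 0)ᵀ
v_2 = (2, 6, 2, 0)ᵀ
v_3 = (1, 0, 0, 0)ᵀ

Let N = A − (4)·I. We want v_3 with N^3 v_3 = 0 but N^2 v_3 ≠ 0; then v_{j-1} := N · v_j for j = 3, …, 2.

Pick v_3 = (1, 0, 0, 0)ᵀ.
Then v_2 = N · v_3 = (2, 6, 2, 0)ᵀ.
Then v_1 = N · v_2 = (2, 4, 0, 0)ᵀ.

Sanity check: (A − (4)·I) v_1 = (0, 0, 0, 0)ᵀ = 0. ✓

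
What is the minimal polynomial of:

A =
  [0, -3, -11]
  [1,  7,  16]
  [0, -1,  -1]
x^3 - 6*x^2 + 12*x - 8

The characteristic polynomial is χ_A(x) = (x - 2)^3, so the eigenvalues are known. The minimal polynomial is
  m_A(x) = Π_λ (x − λ)^{k_λ}
where k_λ is the size of the *largest* Jordan block for λ (equivalently, the smallest k with (A − λI)^k v = 0 for every generalised eigenvector v of λ).

  λ = 2: largest Jordan block has size 3, contributing (x − 2)^3

So m_A(x) = (x - 2)^3 = x^3 - 6*x^2 + 12*x - 8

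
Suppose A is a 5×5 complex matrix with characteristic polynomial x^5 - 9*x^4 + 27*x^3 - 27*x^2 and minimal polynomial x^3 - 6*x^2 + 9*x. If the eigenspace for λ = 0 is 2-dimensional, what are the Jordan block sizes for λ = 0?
Block sizes for λ = 0: [1, 1]

Step 1 — from the characteristic polynomial, algebraic multiplicity of λ = 0 is 2. From dim ker(A − (0)·I) = 2, there are exactly 2 Jordan blocks for λ = 0.
Step 2 — from the minimal polynomial, the factor (x − 0) tells us the largest block for λ = 0 has size 1.
Step 3 — with total size 2, 2 blocks, and largest block 1, the block sizes (in nonincreasing order) are [1, 1].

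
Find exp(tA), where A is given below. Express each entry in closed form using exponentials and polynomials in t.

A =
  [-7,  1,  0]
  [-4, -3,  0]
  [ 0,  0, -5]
e^{tA} =
  [-2*t*exp(-5*t) + exp(-5*t), t*exp(-5*t), 0]
  [-4*t*exp(-5*t), 2*t*exp(-5*t) + exp(-5*t), 0]
  [0, 0, exp(-5*t)]

Strategy: write A = P · J · P⁻¹ where J is a Jordan canonical form, so e^{tA} = P · e^{tJ} · P⁻¹, and e^{tJ} can be computed block-by-block.

A has Jordan form
J =
  [-5,  1,  0]
  [ 0, -5,  0]
  [ 0,  0, -5]
(up to reordering of blocks).

Per-block formulas:
  For a 2×2 Jordan block J_2(-5): exp(t · J_2(-5)) = e^(-5t)·(I + t·N), where N is the 2×2 nilpotent shift.
  For a 1×1 block at λ = -5: exp(t · [-5]) = [e^(-5t)].

After assembling e^{tJ} and conjugating by P, we get:

e^{tA} =
  [-2*t*exp(-5*t) + exp(-5*t), t*exp(-5*t), 0]
  [-4*t*exp(-5*t), 2*t*exp(-5*t) + exp(-5*t), 0]
  [0, 0, exp(-5*t)]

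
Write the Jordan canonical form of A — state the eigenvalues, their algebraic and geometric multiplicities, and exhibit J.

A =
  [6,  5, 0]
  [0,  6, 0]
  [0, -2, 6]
J_2(6) ⊕ J_1(6)

The characteristic polynomial is
  det(x·I − A) = x^3 - 18*x^2 + 108*x - 216 = (x - 6)^3

Eigenvalues and multiplicities (the geometric multiplicity of λ is n − rank(A − λI), which equals the number of Jordan blocks for λ):
  λ = 6: algebraic multiplicity = 3, geometric multiplicity = 2

Determining the block sizes for each eigenvalue:
  λ = 6: 2 blocks summing to 3 forces exactly one block of size 2 and the rest size 1 → block sizes [2, 1]

Assembling the blocks gives a Jordan form
J =
  [6, 1, 0]
  [0, 6, 0]
  [0, 0, 6]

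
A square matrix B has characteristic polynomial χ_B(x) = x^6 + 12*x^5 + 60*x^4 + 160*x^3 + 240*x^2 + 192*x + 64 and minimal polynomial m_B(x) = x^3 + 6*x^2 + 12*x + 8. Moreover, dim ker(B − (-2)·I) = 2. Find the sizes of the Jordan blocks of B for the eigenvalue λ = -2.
Block sizes for λ = -2: [3, 3]

Step 1 — from the characteristic polynomial, algebraic multiplicity of λ = -2 is 6. From dim ker(B − (-2)·I) = 2, there are exactly 2 Jordan blocks for λ = -2.
Step 2 — from the minimal polynomial, the factor (x + 2)^3 tells us the largest block for λ = -2 has size 3.
Step 3 — with total size 6, 2 blocks, and largest block 3, the block sizes (in nonincreasing order) are [3, 3].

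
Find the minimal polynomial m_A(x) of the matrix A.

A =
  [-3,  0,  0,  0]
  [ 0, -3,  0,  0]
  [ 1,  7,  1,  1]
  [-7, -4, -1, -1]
x^3 + 3*x^2

The characteristic polynomial is χ_A(x) = x^2*(x + 3)^2, so the eigenvalues are known. The minimal polynomial is
  m_A(x) = Π_λ (x − λ)^{k_λ}
where k_λ is the size of the *largest* Jordan block for λ (equivalently, the smallest k with (A − λI)^k v = 0 for every generalised eigenvector v of λ).

  λ = -3: largest Jordan block has size 1, contributing (x + 3)
  λ = 0: largest Jordan block has size 2, contributing (x − 0)^2

So m_A(x) = x^2*(x + 3) = x^3 + 3*x^2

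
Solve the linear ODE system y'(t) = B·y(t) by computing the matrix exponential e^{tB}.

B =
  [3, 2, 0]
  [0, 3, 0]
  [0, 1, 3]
e^{tB} =
  [exp(3*t), 2*t*exp(3*t), 0]
  [0, exp(3*t), 0]
  [0, t*exp(3*t), exp(3*t)]

Strategy: write B = P · J · P⁻¹ where J is a Jordan canonical form, so e^{tB} = P · e^{tJ} · P⁻¹, and e^{tJ} can be computed block-by-block.

B has Jordan form
J =
  [3, 1, 0]
  [0, 3, 0]
  [0, 0, 3]
(up to reordering of blocks).

Per-block formulas:
  For a 1×1 block at λ = 3: exp(t · [3]) = [e^(3t)].
  For a 2×2 Jordan block J_2(3): exp(t · J_2(3)) = e^(3t)·(I + t·N), where N is the 2×2 nilpotent shift.

After assembling e^{tJ} and conjugating by P, we get:

e^{tB} =
  [exp(3*t), 2*t*exp(3*t), 0]
  [0, exp(3*t), 0]
  [0, t*exp(3*t), exp(3*t)]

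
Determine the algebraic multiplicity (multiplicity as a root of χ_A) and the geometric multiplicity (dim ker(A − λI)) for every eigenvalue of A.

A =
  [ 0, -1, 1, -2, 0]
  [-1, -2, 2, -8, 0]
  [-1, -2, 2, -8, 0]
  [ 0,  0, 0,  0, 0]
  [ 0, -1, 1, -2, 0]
λ = 0: alg = 5, geom = 3

Step 1 — factor the characteristic polynomial to read off the algebraic multiplicities:
  χ_A(x) = x^5

Step 2 — compute geometric multiplicities via the rank-nullity identity g(λ) = n − rank(A − λI):
  rank(A − (0)·I) = 2, so dim ker(A − (0)·I) = n − 2 = 3

Summary:
  λ = 0: algebraic multiplicity = 5, geometric multiplicity = 3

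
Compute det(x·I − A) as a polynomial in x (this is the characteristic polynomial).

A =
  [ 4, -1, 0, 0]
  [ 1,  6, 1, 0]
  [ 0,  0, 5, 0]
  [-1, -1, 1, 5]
x^4 - 20*x^3 + 150*x^2 - 500*x + 625

Expanding det(x·I − A) (e.g. by cofactor expansion or by noting that A is similar to its Jordan form J, which has the same characteristic polynomial as A) gives
  χ_A(x) = x^4 - 20*x^3 + 150*x^2 - 500*x + 625
which factors as (x - 5)^4. The eigenvalues (with algebraic multiplicities) are λ = 5 with multiplicity 4.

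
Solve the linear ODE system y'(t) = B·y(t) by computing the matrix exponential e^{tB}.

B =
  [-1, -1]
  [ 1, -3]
e^{tB} =
  [t*exp(-2*t) + exp(-2*t), -t*exp(-2*t)]
  [t*exp(-2*t), -t*exp(-2*t) + exp(-2*t)]

Strategy: write B = P · J · P⁻¹ where J is a Jordan canonical form, so e^{tB} = P · e^{tJ} · P⁻¹, and e^{tJ} can be computed block-by-block.

B has Jordan form
J =
  [-2,  1]
  [ 0, -2]
(up to reordering of blocks).

Per-block formulas:
  For a 2×2 Jordan block J_2(-2): exp(t · J_2(-2)) = e^(-2t)·(I + t·N), where N is the 2×2 nilpotent shift.

After assembling e^{tJ} and conjugating by P, we get:

e^{tB} =
  [t*exp(-2*t) + exp(-2*t), -t*exp(-2*t)]
  [t*exp(-2*t), -t*exp(-2*t) + exp(-2*t)]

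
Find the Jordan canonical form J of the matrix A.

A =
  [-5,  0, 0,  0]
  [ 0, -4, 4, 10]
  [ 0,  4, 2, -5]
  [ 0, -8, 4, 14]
J_1(-5) ⊕ J_2(4) ⊕ J_1(4)

The characteristic polynomial is
  det(x·I − A) = x^4 - 7*x^3 - 12*x^2 + 176*x - 320 = (x - 4)^3*(x + 5)

Eigenvalues and multiplicities (the geometric multiplicity of λ is n − rank(A − λI), which equals the number of Jordan blocks for λ):
  λ = -5: algebraic multiplicity = 1, geometric multiplicity = 1
  λ = 4: algebraic multiplicity = 3, geometric multiplicity = 2

Determining the block sizes for each eigenvalue:
  λ = -5: one block (gm = 1), so the single block has size am = 1 → block sizes [1]
  λ = 4: 2 blocks summing to 3 forces exactly one block of size 2 and the rest size 1 → block sizes [2, 1]

Assembling the blocks gives a Jordan form
J =
  [-5, 0, 0, 0]
  [ 0, 4, 1, 0]
  [ 0, 0, 4, 0]
  [ 0, 0, 0, 4]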